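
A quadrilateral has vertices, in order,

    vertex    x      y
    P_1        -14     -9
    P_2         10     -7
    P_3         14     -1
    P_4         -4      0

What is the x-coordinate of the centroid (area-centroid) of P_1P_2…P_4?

Apply the shoelace formula. First the cross-terms c_i = x_i·y_{i+1} − x_{i+1}·y_i:
  188, 88, -4, 36  ⇒  2A = 308, A = 154.
Then Σ (x_i + x_{i+1})·c_i = 672, so x̄ = 672 / (6·154) = 8/11.

8/11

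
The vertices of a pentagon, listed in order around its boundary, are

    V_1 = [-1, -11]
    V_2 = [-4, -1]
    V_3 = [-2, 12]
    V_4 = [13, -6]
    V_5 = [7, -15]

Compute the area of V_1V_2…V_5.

Apply the shoelace formula: 2A = Σ (x_i·y_{i+1} − x_{i+1}·y_i), indices taken mod 5.
Cross-terms: -43, -50, -144, -153, -92  ⇒  Σ = -482
Area = |Σ|/2 = 241.

241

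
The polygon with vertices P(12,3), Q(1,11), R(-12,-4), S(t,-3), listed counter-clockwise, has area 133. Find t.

-9

Write out the shoelace sum; only the two edges meeting at S involve t:
2·Area = [((-12)·(-3) − t·(-4)) + (t·3 − 12·(-3))] + 257
       = 7·t + 329 = 266
⇒ t = -9.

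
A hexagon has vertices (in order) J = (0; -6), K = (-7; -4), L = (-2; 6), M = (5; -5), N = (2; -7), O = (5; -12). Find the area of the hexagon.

78

J→K: (0)(-4) − (-7)(-6) = -42
K→L: (-7)(6) − (-2)(-4) = -50
L→M: (-2)(-5) − (5)(6) = -20
M→N: (5)(-7) − (2)(-5) = -25
N→O: (2)(-12) − (5)(-7) = 11
O→J: (5)(-6) − (0)(-12) = -30
Σ = -156
Area = |Σ|/2 = 78.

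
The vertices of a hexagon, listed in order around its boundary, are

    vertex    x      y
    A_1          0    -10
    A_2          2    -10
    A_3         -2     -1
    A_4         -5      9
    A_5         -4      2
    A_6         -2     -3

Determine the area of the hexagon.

18.5

A_1→A_2: (0)(-10) − (2)(-10) = 20
A_2→A_3: (2)(-1) − (-2)(-10) = -22
A_3→A_4: (-2)(9) − (-5)(-1) = -23
A_4→A_5: (-5)(2) − (-4)(9) = 26
A_5→A_6: (-4)(-3) − (-2)(2) = 16
A_6→A_1: (-2)(-10) − (0)(-3) = 20
Σ = 37
Area = |Σ|/2 = 18.5.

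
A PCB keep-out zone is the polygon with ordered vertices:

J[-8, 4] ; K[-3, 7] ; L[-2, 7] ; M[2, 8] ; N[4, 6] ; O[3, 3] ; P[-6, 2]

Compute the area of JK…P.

Apply the shoelace formula: 2A = Σ (x_i·y_{i+1} − x_{i+1}·y_i), indices taken mod 7.
Σ = (-44) + (-7) + (-30) + (-20) + (-6) + (24) + (-8) = -91
Area = |Σ|/2 = 45.5.

45.5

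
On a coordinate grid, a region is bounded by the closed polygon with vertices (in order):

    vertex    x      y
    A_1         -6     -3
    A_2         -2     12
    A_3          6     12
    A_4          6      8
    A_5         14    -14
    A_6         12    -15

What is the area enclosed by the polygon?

281

Cross-terms: -78, -96, -24, -196, -42, -126  ⇒  Σ = -562
Area = |Σ|/2 = 281.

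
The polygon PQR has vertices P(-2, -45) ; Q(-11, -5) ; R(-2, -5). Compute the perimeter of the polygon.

90

|PQ| = √((-9)² + (40)²) = √1681 = 41
|QR| = √((9)² + (0)²) = √81 = 9
|RP| = √((0)² + (-40)²) = √1600 = 40
Perimeter = 41 + 9 + 40 = 90.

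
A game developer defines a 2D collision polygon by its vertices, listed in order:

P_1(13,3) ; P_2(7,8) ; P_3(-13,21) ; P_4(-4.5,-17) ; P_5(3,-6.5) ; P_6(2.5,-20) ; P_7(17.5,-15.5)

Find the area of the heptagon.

625.625

Apply Gauss's area formula: 2A = Σ (x_i·y_{i+1} − x_{i+1}·y_i), indices taken mod 7.
Σ = (83) + (251) + (315.5) + (80.25) + (-43.75) + (311.25) + (254) = 1251.25
Area = |Σ|/2 = 625.625.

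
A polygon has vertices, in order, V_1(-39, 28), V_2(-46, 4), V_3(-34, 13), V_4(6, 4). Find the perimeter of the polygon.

|V_1V_2| = √((-7)² + (-24)²) = √625 = 25
|V_2V_3| = √((12)² + (9)²) = √225 = 15
|V_3V_4| = √((40)² + (-9)²) = √1681 = 41
|V_4V_1| = √((-45)² + (24)²) = √2601 = 51
Perimeter = 25 + 15 + 41 + 51 = 132.

132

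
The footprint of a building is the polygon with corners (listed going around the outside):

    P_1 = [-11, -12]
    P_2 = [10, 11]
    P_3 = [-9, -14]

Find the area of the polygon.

Apply the surveyor's formula: 2A = Σ (x_i·y_{i+1} − x_{i+1}·y_i), indices taken mod 3.
Σ = (-1) + (-41) + (-46) = -88
Area = |Σ|/2 = 44.

44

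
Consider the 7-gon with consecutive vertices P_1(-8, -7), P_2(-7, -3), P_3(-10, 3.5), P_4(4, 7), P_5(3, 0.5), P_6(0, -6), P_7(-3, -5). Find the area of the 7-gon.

118.75

Apply the surveyor's formula: 2A = Σ (x_i·y_{i+1} − x_{i+1}·y_i), indices taken mod 7.
Cross-terms: -25, -54.5, -84, -19, -18, -18, -19  ⇒  Σ = -237.5
Area = |Σ|/2 = 118.75.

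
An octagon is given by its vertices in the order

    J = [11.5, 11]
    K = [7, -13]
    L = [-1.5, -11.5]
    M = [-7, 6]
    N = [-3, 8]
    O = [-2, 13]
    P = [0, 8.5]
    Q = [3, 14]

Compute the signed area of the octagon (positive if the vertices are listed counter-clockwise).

Apply the shoelace formula: 2A = Σ (x_i·y_{i+1} − x_{i+1}·y_i), indices taken mod 8.
Cross-terms: -226.5, -100, -89.5, -38, -23, -17, -25.5, -128  ⇒  Σ = -647.5
Signed area = Σ/2 = -323.75 (negative ⇒ clockwise traversal).

-323.75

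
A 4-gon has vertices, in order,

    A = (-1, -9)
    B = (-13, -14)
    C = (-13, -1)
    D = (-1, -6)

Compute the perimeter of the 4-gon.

42

|AB| = √((-12)² + (-5)²) = √169 = 13
|BC| = √((0)² + (13)²) = √169 = 13
|CD| = √((12)² + (-5)²) = √169 = 13
|DA| = √((0)² + (-3)²) = √9 = 3
Perimeter = 13 + 13 + 13 + 3 = 42.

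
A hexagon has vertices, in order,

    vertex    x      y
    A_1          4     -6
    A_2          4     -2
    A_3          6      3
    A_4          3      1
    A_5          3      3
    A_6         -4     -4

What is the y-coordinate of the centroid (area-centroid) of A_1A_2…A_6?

Apply the surveyor's formula. First the cross-terms c_i = x_i·y_{i+1} − x_{i+1}·y_i:
  16, 24, -3, 6, 0, 40  ⇒  2A = 83, A = 41.5.
Then Σ (y_i + y_{i+1})·c_i = -492, so ȳ = -492 / (6·41.5) = -164/83.

-164/83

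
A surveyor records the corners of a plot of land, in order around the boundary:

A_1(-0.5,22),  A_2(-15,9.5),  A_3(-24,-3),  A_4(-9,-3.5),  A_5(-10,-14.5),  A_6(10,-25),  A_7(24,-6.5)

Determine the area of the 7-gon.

Apply the shoelace formula: 2A = Σ (x_i·y_{i+1} − x_{i+1}·y_i), indices taken mod 7.
A_1→A_2: (-0.5)(9.5) − (-15)(22) = 325.25
A_2→A_3: (-15)(-3) − (-24)(9.5) = 273
A_3→A_4: (-24)(-3.5) − (-9)(-3) = 57
A_4→A_5: (-9)(-14.5) − (-10)(-3.5) = 95.5
A_5→A_6: (-10)(-25) − (10)(-14.5) = 395
A_6→A_7: (10)(-6.5) − (24)(-25) = 535
A_7→A_1: (24)(22) − (-0.5)(-6.5) = 524.75
Σ = 2205.5
Area = |Σ|/2 = 1102.75.

1102.75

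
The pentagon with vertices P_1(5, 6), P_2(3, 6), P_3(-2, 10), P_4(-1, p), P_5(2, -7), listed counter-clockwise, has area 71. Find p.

The doubled signed area Σ (x_i y_{i+1} − x_{i+1} y_i) is linear in p.
With p=0 it equals 118; the coefficient of p is -4 (from the two edges through P_4).
So -4·p + 118 = 2·71 = 142 ⇒ p = -6.

-6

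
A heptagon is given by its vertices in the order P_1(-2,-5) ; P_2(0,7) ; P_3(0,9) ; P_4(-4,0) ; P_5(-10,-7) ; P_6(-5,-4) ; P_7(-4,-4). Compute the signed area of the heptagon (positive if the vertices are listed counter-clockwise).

Apply the shoelace (surveyor's) formula: 2A = Σ (x_i·y_{i+1} − x_{i+1}·y_i), indices taken mod 7.
Σ = (-14) + (0) + (36) + (28) + (5) + (4) + (12) = 71
Signed area = Σ/2 = 35.5 (positive ⇒ counter-clockwise traversal).

35.5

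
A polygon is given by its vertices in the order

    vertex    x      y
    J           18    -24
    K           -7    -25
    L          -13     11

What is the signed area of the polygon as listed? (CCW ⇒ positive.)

Apply Gauss's area formula: 2A = Σ (x_i·y_{i+1} − x_{i+1}·y_i), indices taken mod 3.
Cross-terms: -618, -402, 114  ⇒  Σ = -906
Signed area = Σ/2 = -453 (negative ⇒ clockwise traversal).

-453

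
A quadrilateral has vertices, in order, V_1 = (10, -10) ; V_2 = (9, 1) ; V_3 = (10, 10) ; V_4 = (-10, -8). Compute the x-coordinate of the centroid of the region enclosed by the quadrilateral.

Apply the shoelace (surveyor's) formula. First the cross-terms c_i = x_i·y_{i+1} − x_{i+1}·y_i:
  100, 80, 20, 180  ⇒  2A = 380, A = 190.
Then Σ (x_i + x_{i+1})·c_i = 3420, so x̄ = 3420 / (6·190) = 3.

3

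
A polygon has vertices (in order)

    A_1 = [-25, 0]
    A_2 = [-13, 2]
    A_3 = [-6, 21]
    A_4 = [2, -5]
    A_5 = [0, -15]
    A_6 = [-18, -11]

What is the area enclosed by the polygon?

449

Apply Gauss's area formula: 2A = Σ (x_i·y_{i+1} − x_{i+1}·y_i), indices taken mod 6.
Σ = (-50) + (-261) + (-12) + (-30) + (-270) + (-275) = -898
Area = |Σ|/2 = 449.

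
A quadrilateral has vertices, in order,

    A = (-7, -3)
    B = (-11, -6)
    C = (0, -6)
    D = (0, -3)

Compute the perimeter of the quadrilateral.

26

|AB| = √((-4)² + (-3)²) = √25 = 5
|BC| = √((11)² + (0)²) = √121 = 11
|CD| = √((0)² + (3)²) = √9 = 3
|DA| = √((-7)² + (0)²) = √49 = 7
Perimeter = 5 + 11 + 3 + 7 = 26.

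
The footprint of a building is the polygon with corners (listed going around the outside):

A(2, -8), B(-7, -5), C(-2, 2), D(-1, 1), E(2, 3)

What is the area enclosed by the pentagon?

Σ = (-66) + (-24) + (0) + (-5) + (-22) = -117
Area = |Σ|/2 = 58.5.

58.5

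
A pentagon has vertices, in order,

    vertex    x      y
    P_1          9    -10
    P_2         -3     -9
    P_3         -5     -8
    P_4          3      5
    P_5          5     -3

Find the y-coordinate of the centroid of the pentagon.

-90/19

Apply Gauss's area formula. First the cross-terms c_i = x_i·y_{i+1} − x_{i+1}·y_i:
  -111, -21, -1, -34, -23  ⇒  2A = -190, A = -95.
Then Σ (y_i + y_{i+1})·c_i = 2700, so ȳ = 2700 / (6·(-95)) = -90/19.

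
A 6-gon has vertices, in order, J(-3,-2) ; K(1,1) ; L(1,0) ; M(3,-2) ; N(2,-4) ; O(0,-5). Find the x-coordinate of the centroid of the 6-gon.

Apply the shoelace formula. First the cross-terms c_i = x_i·y_{i+1} − x_{i+1}·y_i:
  -1, -1, -2, -8, -10, -15  ⇒  2A = -37, A = -18.5.
Then Σ (x_i + x_{i+1})·c_i = -23, so x̄ = -23 / (6·(-18.5)) = 23/111.

23/111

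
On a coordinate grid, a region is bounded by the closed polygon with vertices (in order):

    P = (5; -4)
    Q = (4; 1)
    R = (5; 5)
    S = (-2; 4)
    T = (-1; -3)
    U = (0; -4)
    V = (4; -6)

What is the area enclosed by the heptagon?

55

P→Q: (5)(1) − (4)(-4) = 21
Q→R: (4)(5) − (5)(1) = 15
R→S: (5)(4) − (-2)(5) = 30
S→T: (-2)(-3) − (-1)(4) = 10
T→U: (-1)(-4) − (0)(-3) = 4
U→V: (0)(-6) − (4)(-4) = 16
V→P: (4)(-4) − (5)(-6) = 14
Σ = 110
Area = |Σ|/2 = 55.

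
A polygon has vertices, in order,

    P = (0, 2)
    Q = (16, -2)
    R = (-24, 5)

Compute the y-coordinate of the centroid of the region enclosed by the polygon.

5/3

Apply the shoelace formula. First the cross-terms c_i = x_i·y_{i+1} − x_{i+1}·y_i:
  -32, 32, -48  ⇒  2A = -48, A = -24.
Then Σ (y_i + y_{i+1})·c_i = -240, so ȳ = -240 / (6·(-24)) = 5/3.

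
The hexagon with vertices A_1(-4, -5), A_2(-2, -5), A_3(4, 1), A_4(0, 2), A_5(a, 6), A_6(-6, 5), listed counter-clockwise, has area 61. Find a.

Write out the shoelace sum; only the two edges meeting at A_5 involve a:
2·Area = [(0·6 − a·2) + (a·5 − (-6)·6)] + 86
       = 3·a + 122 = 122
⇒ a = 0.

0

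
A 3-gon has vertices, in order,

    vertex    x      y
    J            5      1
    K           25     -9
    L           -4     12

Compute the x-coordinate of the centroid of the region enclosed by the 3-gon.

Apply the surveyor's formula. First the cross-terms c_i = x_i·y_{i+1} − x_{i+1}·y_i:
  -70, 264, -64  ⇒  2A = 130, A = 65.
Then Σ (x_i + x_{i+1})·c_i = 3380, so x̄ = 3380 / (6·65) = 26/3.

26/3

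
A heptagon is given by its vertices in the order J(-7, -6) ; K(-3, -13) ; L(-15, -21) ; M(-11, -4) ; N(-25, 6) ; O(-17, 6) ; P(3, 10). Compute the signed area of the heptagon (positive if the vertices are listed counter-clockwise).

-290

Apply the shoelace (surveyor's) formula: 2A = Σ (x_i·y_{i+1} − x_{i+1}·y_i), indices taken mod 7.
Cross-terms: 73, -132, -171, -166, -48, -188, 52  ⇒  Σ = -580
Signed area = Σ/2 = -290 (negative ⇒ clockwise traversal).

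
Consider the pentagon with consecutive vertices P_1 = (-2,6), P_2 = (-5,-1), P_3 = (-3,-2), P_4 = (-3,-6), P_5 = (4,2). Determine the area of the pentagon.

48.5

Apply the shoelace (surveyor's) formula: 2A = Σ (x_i·y_{i+1} − x_{i+1}·y_i), indices taken mod 5.
Σ = (32) + (7) + (12) + (18) + (28) = 97
Area = |Σ|/2 = 48.5.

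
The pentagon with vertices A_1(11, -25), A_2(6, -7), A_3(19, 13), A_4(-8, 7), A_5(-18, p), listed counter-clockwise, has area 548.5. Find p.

The doubled signed area Σ (x_i y_{i+1} − x_{i+1} y_i) is linear in p.
With p=0 it equals 1097; the coefficient of p is -19 (from the two edges through A_5).
So -19·p + 1097 = 2·548.5 = 1097 ⇒ p = 0.

0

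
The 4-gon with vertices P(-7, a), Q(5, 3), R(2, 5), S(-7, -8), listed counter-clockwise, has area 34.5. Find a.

Write out the shoelace sum; only the two edges meeting at P involve a:
2·Area = [((-7)·a − (-7)·(-8)) + ((-7)·3 − 5·a)] + 38
       = -12·a + -39 = 69
⇒ a = -9.

-9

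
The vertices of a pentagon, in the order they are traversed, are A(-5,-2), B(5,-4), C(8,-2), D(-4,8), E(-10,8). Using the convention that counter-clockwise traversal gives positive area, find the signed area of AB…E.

108

Apply Gauss's area formula: 2A = Σ (x_i·y_{i+1} − x_{i+1}·y_i), indices taken mod 5.
A→B: (-5)(-4) − (5)(-2) = 30
B→C: (5)(-2) − (8)(-4) = 22
C→D: (8)(8) − (-4)(-2) = 56
D→E: (-4)(8) − (-10)(8) = 48
E→A: (-10)(-2) − (-5)(8) = 60
Σ = 216
Signed area = Σ/2 = 108 (positive ⇒ counter-clockwise traversal).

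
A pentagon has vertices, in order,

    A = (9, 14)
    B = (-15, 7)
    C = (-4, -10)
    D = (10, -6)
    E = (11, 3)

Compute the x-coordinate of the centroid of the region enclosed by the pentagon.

20/171

Apply the shoelace formula. First the cross-terms c_i = x_i·y_{i+1} − x_{i+1}·y_i:
  273, 178, 124, 96, 127  ⇒  2A = 798, A = 399.
Then Σ (x_i + x_{i+1})·c_i = 280, so x̄ = 280 / (6·399) = 20/171.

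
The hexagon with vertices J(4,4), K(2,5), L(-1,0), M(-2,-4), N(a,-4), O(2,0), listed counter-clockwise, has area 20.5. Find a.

The doubled signed area Σ (x_i y_{i+1} − x_{i+1} y_i) is linear in a.
With a=0 it equals 45; the coefficient of a is 4 (from the two edges through N).
So 4·a + 45 = 2·20.5 = 41 ⇒ a = -1.

-1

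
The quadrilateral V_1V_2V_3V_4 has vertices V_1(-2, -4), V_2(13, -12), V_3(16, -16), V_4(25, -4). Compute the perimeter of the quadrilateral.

|V_1V_2| = √((15)² + (-8)²) = √289 = 17
|V_2V_3| = √((3)² + (-4)²) = √25 = 5
|V_3V_4| = √((9)² + (12)²) = √225 = 15
|V_4V_1| = √((-27)² + (0)²) = √729 = 27
Perimeter = 17 + 5 + 15 + 27 = 64.

64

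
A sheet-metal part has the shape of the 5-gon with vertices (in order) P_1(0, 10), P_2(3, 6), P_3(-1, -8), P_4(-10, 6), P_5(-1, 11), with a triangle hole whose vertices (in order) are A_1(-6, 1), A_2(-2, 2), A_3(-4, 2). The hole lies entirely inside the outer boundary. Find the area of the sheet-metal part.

Outer boundary:
Apply the shoelace (surveyor's) formula: 2A = Σ (x_i·y_{i+1} − x_{i+1}·y_i), indices taken mod 5.
P_1→P_2: (0)(6) − (3)(10) = -30
P_2→P_3: (3)(-8) − (-1)(6) = -18
P_3→P_4: (-1)(6) − (-10)(-8) = -86
P_4→P_5: (-10)(11) − (-1)(6) = -104
P_5→P_1: (-1)(10) − (0)(11) = -10
Σ = -248
Area = |Σ|/2 = 124.
Hole:
Apply the shoelace (surveyor's) formula: 2A = Σ (x_i·y_{i+1} − x_{i+1}·y_i), indices taken mod 3.
A_1→A_2: (-6)(2) − (-2)(1) = -10
A_2→A_3: (-2)(2) − (-4)(2) = 4
A_3→A_1: (-4)(1) − (-6)(2) = 8
Σ = 2
Area = |Σ|/2 = 1.
Net area = 124 − 1 = 123.

123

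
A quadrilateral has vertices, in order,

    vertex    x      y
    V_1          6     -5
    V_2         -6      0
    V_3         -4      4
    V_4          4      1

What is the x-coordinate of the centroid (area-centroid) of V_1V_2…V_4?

1/15

Apply the shoelace (surveyor's) formula. First the cross-terms c_i = x_i·y_{i+1} − x_{i+1}·y_i:
  -30, -24, -20, -26  ⇒  2A = -100, A = -50.
Then Σ (x_i + x_{i+1})·c_i = -20, so x̄ = -20 / (6·(-50)) = 1/15.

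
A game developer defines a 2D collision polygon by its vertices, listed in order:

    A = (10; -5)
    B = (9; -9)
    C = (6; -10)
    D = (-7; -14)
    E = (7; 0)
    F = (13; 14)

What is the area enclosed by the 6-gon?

122

Σ = (-45) + (-36) + (-154) + (98) + (98) + (-205) = -244
Area = |Σ|/2 = 122.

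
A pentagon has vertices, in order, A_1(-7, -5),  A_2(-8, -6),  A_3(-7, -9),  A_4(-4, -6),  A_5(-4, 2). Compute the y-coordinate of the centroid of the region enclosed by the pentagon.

-67/15

Apply the surveyor's formula. First the cross-terms c_i = x_i·y_{i+1} − x_{i+1}·y_i:
  2, 30, 6, -32, 34  ⇒  2A = 40, A = 20.
Then Σ (y_i + y_{i+1})·c_i = -536, so ȳ = -536 / (6·20) = -67/15.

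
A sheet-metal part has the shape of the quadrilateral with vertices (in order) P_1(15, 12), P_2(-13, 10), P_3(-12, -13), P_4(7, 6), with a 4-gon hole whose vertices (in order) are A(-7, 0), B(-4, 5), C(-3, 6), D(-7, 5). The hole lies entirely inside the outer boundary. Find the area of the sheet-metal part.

Outer boundary:
Σ = (306) + (289) + (19) + (-6) = 608
Area = |Σ|/2 = 304.
Hole:
Apply Gauss's area formula: 2A = Σ (x_i·y_{i+1} − x_{i+1}·y_i), indices taken mod 4.
Σ = (-35) + (-9) + (27) + (35) = 18
Area = |Σ|/2 = 9.
Net area = 304 − 9 = 295.

295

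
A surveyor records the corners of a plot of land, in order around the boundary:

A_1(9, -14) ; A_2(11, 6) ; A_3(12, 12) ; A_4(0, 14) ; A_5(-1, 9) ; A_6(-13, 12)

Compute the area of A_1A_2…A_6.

Apply the shoelace formula: 2A = Σ (x_i·y_{i+1} − x_{i+1}·y_i), indices taken mod 6.
Σ = (208) + (60) + (168) + (14) + (105) + (74) = 629
Area = |Σ|/2 = 314.5.

314.5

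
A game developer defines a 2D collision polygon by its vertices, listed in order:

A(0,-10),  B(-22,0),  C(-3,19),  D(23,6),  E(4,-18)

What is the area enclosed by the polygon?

785.5

Apply Gauss's area formula: 2A = Σ (x_i·y_{i+1} − x_{i+1}·y_i), indices taken mod 5.
Σ = (-220) + (-418) + (-455) + (-438) + (-40) = -1571
Area = |Σ|/2 = 785.5.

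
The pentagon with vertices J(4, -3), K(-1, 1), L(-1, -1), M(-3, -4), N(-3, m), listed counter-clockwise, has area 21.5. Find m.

-6

Write out the shoelace sum; only the two edges meeting at N involve m:
2·Area = [((-3)·m − (-3)·(-4)) + ((-3)·(-3) − 4·m)] + 4
       = -7·m + 1 = 43
⇒ m = -6.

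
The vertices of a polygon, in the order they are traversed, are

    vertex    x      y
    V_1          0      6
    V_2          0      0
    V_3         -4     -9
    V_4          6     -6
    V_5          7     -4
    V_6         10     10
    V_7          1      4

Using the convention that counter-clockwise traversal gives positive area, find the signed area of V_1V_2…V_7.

Cross-terms: 0, 0, 78, 18, 110, 30, 6  ⇒  Σ = 242
Signed area = Σ/2 = 121 (positive ⇒ counter-clockwise traversal).

121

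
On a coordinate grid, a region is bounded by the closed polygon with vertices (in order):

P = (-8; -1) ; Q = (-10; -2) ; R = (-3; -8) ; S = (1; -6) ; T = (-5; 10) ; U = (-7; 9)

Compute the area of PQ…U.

95

Apply the surveyor's formula: 2A = Σ (x_i·y_{i+1} − x_{i+1}·y_i), indices taken mod 6.
Σ = (6) + (74) + (26) + (-20) + (25) + (79) = 190
Area = |Σ|/2 = 95.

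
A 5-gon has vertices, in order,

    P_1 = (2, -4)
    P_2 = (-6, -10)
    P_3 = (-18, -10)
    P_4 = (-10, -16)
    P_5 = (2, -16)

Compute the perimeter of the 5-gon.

56

|P_1P_2| = √((-8)² + (-6)²) = √100 = 10
|P_2P_3| = √((-12)² + (0)²) = √144 = 12
|P_3P_4| = √((8)² + (-6)²) = √100 = 10
|P_4P_5| = √((12)² + (0)²) = √144 = 12
|P_5P_1| = √((0)² + (12)²) = √144 = 12
Perimeter = 10 + 12 + 10 + 12 + 12 = 56.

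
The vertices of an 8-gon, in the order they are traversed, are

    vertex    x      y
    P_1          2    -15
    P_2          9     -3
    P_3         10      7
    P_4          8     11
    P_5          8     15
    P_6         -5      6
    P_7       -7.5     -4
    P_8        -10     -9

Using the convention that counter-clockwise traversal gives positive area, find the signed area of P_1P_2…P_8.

345.75

P_1→P_2: (2)(-3) − (9)(-15) = 129
P_2→P_3: (9)(7) − (10)(-3) = 93
P_3→P_4: (10)(11) − (8)(7) = 54
P_4→P_5: (8)(15) − (8)(11) = 32
P_5→P_6: (8)(6) − (-5)(15) = 123
P_6→P_7: (-5)(-4) − (-7.5)(6) = 65
P_7→P_8: (-7.5)(-9) − (-10)(-4) = 27.5
P_8→P_1: (-10)(-15) − (2)(-9) = 168
Σ = 691.5
Signed area = Σ/2 = 345.75 (positive ⇒ counter-clockwise traversal).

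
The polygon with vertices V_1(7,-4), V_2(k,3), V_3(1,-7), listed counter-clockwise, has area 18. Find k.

The doubled signed area Σ (x_i y_{i+1} − x_{i+1} y_i) is linear in k.
With k=0 it equals 63; the coefficient of k is -3 (from the two edges through V_2).
So -3·k + 63 = 2·18 = 36 ⇒ k = 9.

9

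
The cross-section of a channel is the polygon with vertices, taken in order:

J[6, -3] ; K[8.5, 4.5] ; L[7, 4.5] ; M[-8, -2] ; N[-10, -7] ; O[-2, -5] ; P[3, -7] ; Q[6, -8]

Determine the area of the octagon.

Apply the shoelace formula: 2A = Σ (x_i·y_{i+1} − x_{i+1}·y_i), indices taken mod 8.
Σ = (52.5) + (6.75) + (22) + (36) + (36) + (29) + (18) + (30) = 230.25
Area = |Σ|/2 = 115.125.

115.125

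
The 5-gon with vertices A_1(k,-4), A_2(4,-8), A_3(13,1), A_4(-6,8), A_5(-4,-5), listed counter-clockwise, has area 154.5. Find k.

Write out the shoelace sum; only the two edges meeting at A_1 involve k:
2·Area = [((-4)·(-4) − k·(-5)) + (k·(-8) − 4·(-4))] + 280
       = -3·k + 312 = 309
⇒ k = 1.

1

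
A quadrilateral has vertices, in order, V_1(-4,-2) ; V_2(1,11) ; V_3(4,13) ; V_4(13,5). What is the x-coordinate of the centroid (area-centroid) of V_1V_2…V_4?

Apply the shoelace (surveyor's) formula. First the cross-terms c_i = x_i·y_{i+1} − x_{i+1}·y_i:
  -42, -31, -149, -6  ⇒  2A = -228, A = -114.
Then Σ (x_i + x_{i+1})·c_i = -2616, so x̄ = -2616 / (6·(-114)) = 218/57.

218/57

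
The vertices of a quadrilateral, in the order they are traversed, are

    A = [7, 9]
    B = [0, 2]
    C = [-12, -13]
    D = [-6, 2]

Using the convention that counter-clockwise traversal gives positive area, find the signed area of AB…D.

-66

A→B: (7)(2) − (0)(9) = 14
B→C: (0)(-13) − (-12)(2) = 24
C→D: (-12)(2) − (-6)(-13) = -102
D→A: (-6)(9) − (7)(2) = -68
Σ = -132
Signed area = Σ/2 = -66 (negative ⇒ clockwise traversal).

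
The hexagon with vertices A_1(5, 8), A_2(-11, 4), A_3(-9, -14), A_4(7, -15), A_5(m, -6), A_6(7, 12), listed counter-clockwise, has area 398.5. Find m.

Write out the shoelace sum; only the two edges meeting at A_5 involve m:
2·Area = [(7·(-6) − m·(-15)) + (m·12 − 7·(-6))] + 527
       = 27·m + 527 = 797
⇒ m = 10.

10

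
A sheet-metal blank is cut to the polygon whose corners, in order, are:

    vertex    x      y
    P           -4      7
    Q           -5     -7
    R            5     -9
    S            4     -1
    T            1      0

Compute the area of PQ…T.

Apply Gauss's area formula: 2A = Σ (x_i·y_{i+1} − x_{i+1}·y_i), indices taken mod 5.
P→Q: (-4)(-7) − (-5)(7) = 63
Q→R: (-5)(-9) − (5)(-7) = 80
R→S: (5)(-1) − (4)(-9) = 31
S→T: (4)(0) − (1)(-1) = 1
T→P: (1)(7) − (-4)(0) = 7
Σ = 182
Area = |Σ|/2 = 91.

91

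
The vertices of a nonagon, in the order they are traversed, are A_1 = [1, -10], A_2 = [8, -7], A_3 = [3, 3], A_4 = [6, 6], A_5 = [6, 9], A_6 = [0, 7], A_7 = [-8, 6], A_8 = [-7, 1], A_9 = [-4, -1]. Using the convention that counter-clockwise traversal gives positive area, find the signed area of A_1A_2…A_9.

Apply the surveyor's formula: 2A = Σ (x_i·y_{i+1} − x_{i+1}·y_i), indices taken mod 9.
Σ = (73) + (45) + (0) + (18) + (42) + (56) + (34) + (11) + (41) = 320
Signed area = Σ/2 = 160 (positive ⇒ counter-clockwise traversal).

160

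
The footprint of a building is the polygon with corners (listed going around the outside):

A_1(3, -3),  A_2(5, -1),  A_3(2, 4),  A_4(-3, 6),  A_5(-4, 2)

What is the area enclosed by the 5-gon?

41

Apply Gauss's area formula: 2A = Σ (x_i·y_{i+1} − x_{i+1}·y_i), indices taken mod 5.
Σ = (12) + (22) + (24) + (18) + (6) = 82
Area = |Σ|/2 = 41.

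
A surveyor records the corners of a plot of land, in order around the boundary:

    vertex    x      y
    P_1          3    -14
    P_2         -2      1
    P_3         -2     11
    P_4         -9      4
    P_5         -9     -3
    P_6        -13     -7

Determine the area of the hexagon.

168

Apply the shoelace formula: 2A = Σ (x_i·y_{i+1} − x_{i+1}·y_i), indices taken mod 6.
Σ = (-25) + (-20) + (91) + (63) + (24) + (203) = 336
Area = |Σ|/2 = 168.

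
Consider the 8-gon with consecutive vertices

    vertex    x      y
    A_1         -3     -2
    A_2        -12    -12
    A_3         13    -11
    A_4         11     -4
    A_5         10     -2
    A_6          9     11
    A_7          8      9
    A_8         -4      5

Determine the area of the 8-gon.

Apply Gauss's area formula: 2A = Σ (x_i·y_{i+1} − x_{i+1}·y_i), indices taken mod 8.
Cross-terms: 12, 288, 69, 18, 128, -7, 76, 23  ⇒  Σ = 607
Area = |Σ|/2 = 303.5.

303.5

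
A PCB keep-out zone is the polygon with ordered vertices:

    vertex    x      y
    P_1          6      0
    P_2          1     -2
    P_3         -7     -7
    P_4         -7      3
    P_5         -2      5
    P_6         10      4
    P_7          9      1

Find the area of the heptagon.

Cross-terms: -12, -21, -70, -29, -58, -26, -6  ⇒  Σ = -222
Area = |Σ|/2 = 111.

111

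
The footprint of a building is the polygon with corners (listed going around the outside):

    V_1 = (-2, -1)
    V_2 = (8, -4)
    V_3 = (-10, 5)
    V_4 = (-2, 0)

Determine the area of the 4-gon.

14

Cross-terms: 16, 0, 10, 2  ⇒  Σ = 28
Area = |Σ|/2 = 14.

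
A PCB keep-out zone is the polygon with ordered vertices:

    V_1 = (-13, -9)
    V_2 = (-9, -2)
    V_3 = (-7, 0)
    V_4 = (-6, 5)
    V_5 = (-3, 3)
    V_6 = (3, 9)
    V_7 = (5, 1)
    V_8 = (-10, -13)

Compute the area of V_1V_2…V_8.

Apply the shoelace (surveyor's) formula: 2A = Σ (x_i·y_{i+1} − x_{i+1}·y_i), indices taken mod 8.
Σ = (-55) + (-14) + (-35) + (-3) + (-36) + (-42) + (-55) + (-79) = -319
Area = |Σ|/2 = 159.5.

159.5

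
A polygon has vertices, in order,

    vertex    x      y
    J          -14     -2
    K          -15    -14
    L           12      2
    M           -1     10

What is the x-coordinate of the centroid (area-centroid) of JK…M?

Apply the shoelace (surveyor's) formula. First the cross-terms c_i = x_i·y_{i+1} − x_{i+1}·y_i:
  166, 138, 122, 142  ⇒  2A = 568, A = 284.
Then Σ (x_i + x_{i+1})·c_i = -6016, so x̄ = -6016 / (6·284) = -752/213.

-752/213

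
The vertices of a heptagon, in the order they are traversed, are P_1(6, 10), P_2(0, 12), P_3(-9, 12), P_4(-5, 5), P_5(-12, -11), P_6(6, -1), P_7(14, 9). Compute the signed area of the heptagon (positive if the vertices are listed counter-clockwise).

271

Apply Gauss's area formula: 2A = Σ (x_i·y_{i+1} − x_{i+1}·y_i), indices taken mod 7.
Σ = (72) + (108) + (15) + (115) + (78) + (68) + (86) = 542
Signed area = Σ/2 = 271 (positive ⇒ counter-clockwise traversal).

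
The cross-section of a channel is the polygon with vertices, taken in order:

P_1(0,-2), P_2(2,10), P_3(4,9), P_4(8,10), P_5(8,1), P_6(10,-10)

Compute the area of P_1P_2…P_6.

Cross-terms: 4, -22, -32, -72, -90, -20  ⇒  Σ = -232
Area = |Σ|/2 = 116.

116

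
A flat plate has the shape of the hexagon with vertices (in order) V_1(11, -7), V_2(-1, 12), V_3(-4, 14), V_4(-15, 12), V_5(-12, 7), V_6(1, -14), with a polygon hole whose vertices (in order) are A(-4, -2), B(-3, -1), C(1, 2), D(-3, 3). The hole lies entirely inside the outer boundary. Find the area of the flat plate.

324

Outer boundary:
Σ = (125) + (34) + (162) + (39) + (161) + (147) = 668
Area = |Σ|/2 = 334.
Hole:
Apply the surveyor's formula: 2A = Σ (x_i·y_{i+1} − x_{i+1}·y_i), indices taken mod 4.
Σ = (-2) + (-5) + (9) + (18) = 20
Area = |Σ|/2 = 10.
Net area = 334 − 10 = 324.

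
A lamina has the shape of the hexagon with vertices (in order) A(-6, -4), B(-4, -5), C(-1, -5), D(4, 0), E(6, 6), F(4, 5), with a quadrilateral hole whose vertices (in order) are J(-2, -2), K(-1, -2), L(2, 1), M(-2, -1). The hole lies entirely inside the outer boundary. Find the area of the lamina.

43

Outer boundary:
Σ = (14) + (15) + (20) + (24) + (6) + (14) = 93
Area = |Σ|/2 = 46.5.
Hole:
Σ = (2) + (3) + (0) + (2) = 7
Area = |Σ|/2 = 3.5.
Net area = 46.5 − 3.5 = 43.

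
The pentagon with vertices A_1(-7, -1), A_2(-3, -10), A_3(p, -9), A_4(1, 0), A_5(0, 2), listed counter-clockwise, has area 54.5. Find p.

-1

Write out the shoelace sum; only the two edges meeting at A_3 involve p:
2·Area = [((-3)·(-9) − p·(-10)) + (p·0 − 1·(-9))] + 83
       = 10·p + 119 = 109
⇒ p = -1.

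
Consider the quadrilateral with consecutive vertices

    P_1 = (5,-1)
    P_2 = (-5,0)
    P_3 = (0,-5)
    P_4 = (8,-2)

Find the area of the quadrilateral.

31

P_1→P_2: (5)(0) − (-5)(-1) = -5
P_2→P_3: (-5)(-5) − (0)(0) = 25
P_3→P_4: (0)(-2) − (8)(-5) = 40
P_4→P_1: (8)(-1) − (5)(-2) = 2
Σ = 62
Area = |Σ|/2 = 31.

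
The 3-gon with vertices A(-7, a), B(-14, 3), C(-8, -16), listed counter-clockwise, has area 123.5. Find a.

22

The doubled signed area Σ (x_i y_{i+1} − x_{i+1} y_i) is linear in a.
With a=0 it equals 115; the coefficient of a is 6 (from the two edges through A).
So 6·a + 115 = 2·123.5 = 247 ⇒ a = 22.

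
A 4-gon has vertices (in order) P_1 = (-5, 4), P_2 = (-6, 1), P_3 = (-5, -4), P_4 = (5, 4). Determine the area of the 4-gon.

44

Σ = (19) + (29) + (0) + (40) = 88
Area = |Σ|/2 = 44.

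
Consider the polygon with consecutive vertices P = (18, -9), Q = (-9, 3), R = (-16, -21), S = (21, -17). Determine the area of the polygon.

Apply Gauss's area formula: 2A = Σ (x_i·y_{i+1} − x_{i+1}·y_i), indices taken mod 4.
Cross-terms: -27, 237, 713, 117  ⇒  Σ = 1040
Area = |Σ|/2 = 520.

520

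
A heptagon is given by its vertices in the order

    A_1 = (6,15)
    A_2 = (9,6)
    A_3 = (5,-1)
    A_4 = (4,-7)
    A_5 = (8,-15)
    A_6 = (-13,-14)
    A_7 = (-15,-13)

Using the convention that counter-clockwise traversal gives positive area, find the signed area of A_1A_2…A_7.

-334

Apply Gauss's area formula: 2A = Σ (x_i·y_{i+1} − x_{i+1}·y_i), indices taken mod 7.
Σ = (-99) + (-39) + (-31) + (-4) + (-307) + (-41) + (-147) = -668
Signed area = Σ/2 = -334 (negative ⇒ clockwise traversal).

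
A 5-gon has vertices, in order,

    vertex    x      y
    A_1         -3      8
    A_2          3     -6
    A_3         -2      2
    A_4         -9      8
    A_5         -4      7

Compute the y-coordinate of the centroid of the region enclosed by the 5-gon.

23/6

Apply the surveyor's formula. First the cross-terms c_i = x_i·y_{i+1} − x_{i+1}·y_i:
  -6, -6, 2, -31, -11  ⇒  2A = -52, A = -26.
Then Σ (y_i + y_{i+1})·c_i = -598, so ȳ = -598 / (6·(-26)) = 23/6.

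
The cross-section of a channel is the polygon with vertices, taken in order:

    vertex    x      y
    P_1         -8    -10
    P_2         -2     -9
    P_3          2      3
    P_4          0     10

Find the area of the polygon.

82

Σ = (52) + (12) + (20) + (80) = 164
Area = |Σ|/2 = 82.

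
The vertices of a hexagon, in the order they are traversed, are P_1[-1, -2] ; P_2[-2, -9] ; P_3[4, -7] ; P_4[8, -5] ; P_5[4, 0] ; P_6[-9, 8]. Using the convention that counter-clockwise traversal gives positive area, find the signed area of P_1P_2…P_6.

84.5

Cross-terms: 5, 50, 36, 20, 32, 26  ⇒  Σ = 169
Signed area = Σ/2 = 84.5 (positive ⇒ counter-clockwise traversal).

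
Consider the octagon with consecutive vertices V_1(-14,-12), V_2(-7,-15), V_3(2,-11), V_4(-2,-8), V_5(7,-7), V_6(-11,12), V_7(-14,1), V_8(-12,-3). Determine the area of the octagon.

Apply the shoelace formula: 2A = Σ (x_i·y_{i+1} − x_{i+1}·y_i), indices taken mod 8.
Σ = (126) + (107) + (-38) + (70) + (7) + (157) + (54) + (102) = 585
Area = |Σ|/2 = 292.5.

292.5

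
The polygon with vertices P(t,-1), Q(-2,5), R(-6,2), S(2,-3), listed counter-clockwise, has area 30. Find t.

Write out the shoelace sum; only the two edges meeting at P involve t:
2·Area = [(2·(-1) − t·(-3)) + (t·5 − (-2)·(-1))] + 40
       = 8·t + 36 = 60
⇒ t = 3.

3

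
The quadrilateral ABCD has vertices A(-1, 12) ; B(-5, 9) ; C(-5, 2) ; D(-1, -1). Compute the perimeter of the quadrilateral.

30

|AB| = √((-4)² + (-3)²) = √25 = 5
|BC| = √((0)² + (-7)²) = √49 = 7
|CD| = √((4)² + (-3)²) = √25 = 5
|DA| = √((0)² + (13)²) = √169 = 13
Perimeter = 5 + 7 + 5 + 13 = 30.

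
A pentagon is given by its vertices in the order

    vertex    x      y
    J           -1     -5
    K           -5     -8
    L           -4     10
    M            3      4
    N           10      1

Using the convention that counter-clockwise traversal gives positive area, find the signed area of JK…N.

-115.5

Apply Gauss's area formula: 2A = Σ (x_i·y_{i+1} − x_{i+1}·y_i), indices taken mod 5.
Σ = (-17) + (-82) + (-46) + (-37) + (-49) = -231
Signed area = Σ/2 = -115.5 (negative ⇒ clockwise traversal).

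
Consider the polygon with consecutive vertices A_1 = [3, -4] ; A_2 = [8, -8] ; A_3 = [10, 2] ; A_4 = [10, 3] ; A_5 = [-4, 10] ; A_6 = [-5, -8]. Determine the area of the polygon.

Apply the shoelace (surveyor's) formula: 2A = Σ (x_i·y_{i+1} − x_{i+1}·y_i), indices taken mod 6.
Cross-terms: 8, 96, 10, 112, 82, 44  ⇒  Σ = 352
Area = |Σ|/2 = 176.

176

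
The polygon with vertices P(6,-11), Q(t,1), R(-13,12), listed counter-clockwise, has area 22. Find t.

The doubled signed area Σ (x_i y_{i+1} − x_{i+1} y_i) is linear in t.
With t=0 it equals 90; the coefficient of t is 23 (from the two edges through Q).
So 23·t + 90 = 2·22 = 44 ⇒ t = -2.

-2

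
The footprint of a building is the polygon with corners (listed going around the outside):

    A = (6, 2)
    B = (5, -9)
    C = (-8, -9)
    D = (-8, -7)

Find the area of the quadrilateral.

Apply the surveyor's formula: 2A = Σ (x_i·y_{i+1} − x_{i+1}·y_i), indices taken mod 4.
Σ = (-64) + (-117) + (-16) + (26) = -171
Area = |Σ|/2 = 85.5.

85.5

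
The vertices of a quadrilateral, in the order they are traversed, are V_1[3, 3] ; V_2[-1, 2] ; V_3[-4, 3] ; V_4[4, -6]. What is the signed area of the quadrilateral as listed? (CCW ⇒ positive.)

Apply Gauss's area formula: 2A = Σ (x_i·y_{i+1} − x_{i+1}·y_i), indices taken mod 4.
V_1→V_2: (3)(2) − (-1)(3) = 9
V_2→V_3: (-1)(3) − (-4)(2) = 5
V_3→V_4: (-4)(-6) − (4)(3) = 12
V_4→V_1: (4)(3) − (3)(-6) = 30
Σ = 56
Signed area = Σ/2 = 28 (positive ⇒ counter-clockwise traversal).

28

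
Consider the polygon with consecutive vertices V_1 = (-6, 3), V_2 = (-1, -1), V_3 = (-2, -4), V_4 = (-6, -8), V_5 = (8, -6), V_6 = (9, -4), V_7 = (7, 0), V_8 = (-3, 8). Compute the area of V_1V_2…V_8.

124

Σ = (9) + (2) + (-8) + (100) + (22) + (28) + (56) + (39) = 248
Area = |Σ|/2 = 124.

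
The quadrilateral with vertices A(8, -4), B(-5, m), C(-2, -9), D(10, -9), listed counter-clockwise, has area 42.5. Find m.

-8

Write out the shoelace sum; only the two edges meeting at B involve m:
2·Area = [(8·m − (-5)·(-4)) + ((-5)·(-9) − (-2)·m)] + 140
       = 10·m + 165 = 85
⇒ m = -8.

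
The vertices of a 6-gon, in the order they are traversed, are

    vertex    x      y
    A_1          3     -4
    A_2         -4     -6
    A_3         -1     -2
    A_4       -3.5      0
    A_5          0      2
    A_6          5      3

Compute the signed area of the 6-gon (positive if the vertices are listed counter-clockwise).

A_1→A_2: (3)(-6) − (-4)(-4) = -34
A_2→A_3: (-4)(-2) − (-1)(-6) = 2
A_3→A_4: (-1)(0) − (-3.5)(-2) = -7
A_4→A_5: (-3.5)(2) − (0)(0) = -7
A_5→A_6: (0)(3) − (5)(2) = -10
A_6→A_1: (5)(-4) − (3)(3) = -29
Σ = -85
Signed area = Σ/2 = -42.5 (negative ⇒ clockwise traversal).

-42.5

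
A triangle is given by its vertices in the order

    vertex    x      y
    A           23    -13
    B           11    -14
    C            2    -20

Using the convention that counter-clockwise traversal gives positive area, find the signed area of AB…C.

31.5

Apply Gauss's area formula: 2A = Σ (x_i·y_{i+1} − x_{i+1}·y_i), indices taken mod 3.
Σ = (-179) + (-192) + (434) = 63
Signed area = Σ/2 = 31.5 (positive ⇒ counter-clockwise traversal).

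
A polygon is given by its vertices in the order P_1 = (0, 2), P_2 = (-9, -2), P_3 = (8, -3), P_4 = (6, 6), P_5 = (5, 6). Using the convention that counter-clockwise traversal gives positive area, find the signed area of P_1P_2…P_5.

Apply the surveyor's formula: 2A = Σ (x_i·y_{i+1} − x_{i+1}·y_i), indices taken mod 5.
P_1→P_2: (0)(-2) − (-9)(2) = 18
P_2→P_3: (-9)(-3) − (8)(-2) = 43
P_3→P_4: (8)(6) − (6)(-3) = 66
P_4→P_5: (6)(6) − (5)(6) = 6
P_5→P_1: (5)(2) − (0)(6) = 10
Σ = 143
Signed area = Σ/2 = 71.5 (positive ⇒ counter-clockwise traversal).

71.5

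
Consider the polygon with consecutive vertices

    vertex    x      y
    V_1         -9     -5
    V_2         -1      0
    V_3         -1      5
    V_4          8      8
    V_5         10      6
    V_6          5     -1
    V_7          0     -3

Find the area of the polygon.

86

Apply the surveyor's formula: 2A = Σ (x_i·y_{i+1} − x_{i+1}·y_i), indices taken mod 7.
V_1→V_2: (-9)(0) − (-1)(-5) = -5
V_2→V_3: (-1)(5) − (-1)(0) = -5
V_3→V_4: (-1)(8) − (8)(5) = -48
V_4→V_5: (8)(6) − (10)(8) = -32
V_5→V_6: (10)(-1) − (5)(6) = -40
V_6→V_7: (5)(-3) − (0)(-1) = -15
V_7→V_1: (0)(-5) − (-9)(-3) = -27
Σ = -172
Area = |Σ|/2 = 86.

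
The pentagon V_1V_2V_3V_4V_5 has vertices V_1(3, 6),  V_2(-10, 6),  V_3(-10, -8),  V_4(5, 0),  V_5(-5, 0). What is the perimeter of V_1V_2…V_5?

64

|V_1V_2| = √((-13)² + (0)²) = √169 = 13
|V_2V_3| = √((0)² + (-14)²) = √196 = 14
|V_3V_4| = √((15)² + (8)²) = √289 = 17
|V_4V_5| = √((-10)² + (0)²) = √100 = 10
|V_5V_1| = √((8)² + (6)²) = √100 = 10
Perimeter = 13 + 14 + 17 + 10 + 10 = 64.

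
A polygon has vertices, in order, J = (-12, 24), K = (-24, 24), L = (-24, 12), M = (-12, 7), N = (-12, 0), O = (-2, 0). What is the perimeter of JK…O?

|JK| = √((-12)² + (0)²) = √144 = 12
|KL| = √((0)² + (-12)²) = √144 = 12
|LM| = √((12)² + (-5)²) = √169 = 13
|MN| = √((0)² + (-7)²) = √49 = 7
|NO| = √((10)² + (0)²) = √100 = 10
|OJ| = √((-10)² + (24)²) = √676 = 26
Perimeter = 12 + 12 + 13 + 7 + 10 + 26 = 80.

80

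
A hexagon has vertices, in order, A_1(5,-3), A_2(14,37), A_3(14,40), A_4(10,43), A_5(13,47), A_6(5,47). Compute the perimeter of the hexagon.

|A_1A_2| = √((9)² + (40)²) = √1681 = 41
|A_2A_3| = √((0)² + (3)²) = √9 = 3
|A_3A_4| = √((-4)² + (3)²) = √25 = 5
|A_4A_5| = √((3)² + (4)²) = √25 = 5
|A_5A_6| = √((-8)² + (0)²) = √64 = 8
|A_6A_1| = √((0)² + (-50)²) = √2500 = 50
Perimeter = 41 + 3 + 5 + 5 + 8 + 50 = 112.

112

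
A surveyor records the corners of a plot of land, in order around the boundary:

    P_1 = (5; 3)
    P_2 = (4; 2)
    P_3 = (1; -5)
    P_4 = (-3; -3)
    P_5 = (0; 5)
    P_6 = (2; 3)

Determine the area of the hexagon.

Σ = (-2) + (-22) + (-18) + (-15) + (-10) + (-9) = -76
Area = |Σ|/2 = 38.

38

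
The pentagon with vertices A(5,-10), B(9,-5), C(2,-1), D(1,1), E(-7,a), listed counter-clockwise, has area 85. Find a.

-6

Write out the shoelace sum; only the two edges meeting at E involve a:
2·Area = [(1·a − (-7)·1) + ((-7)·(-10) − 5·a)] + 69
       = -4·a + 146 = 170
⇒ a = -6.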